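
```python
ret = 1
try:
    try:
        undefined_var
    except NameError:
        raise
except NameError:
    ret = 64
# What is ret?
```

Step-by-step execution trace:
1. Inner try: `undefined_var` raises NameError.
2. Inner `except NameError` matches; bare `raise` re-raises the same NameError.
3. Outer `except NameError` matches → ret = 64.
Result: 64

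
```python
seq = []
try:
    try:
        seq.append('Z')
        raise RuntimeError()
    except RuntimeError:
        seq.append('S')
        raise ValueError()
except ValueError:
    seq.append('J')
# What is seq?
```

Step-by-step execution trace:
1. Inner try: `seq.append('Z')` → seq = ['Z'].
2. `raise RuntimeError()` raises RuntimeError.
3. Inner `except RuntimeError` matches → `seq.append('S')` → seq = ['Z', 'S'].
4. `raise ValueError()` raises ValueError; propagates to outer try.
5. Outer `except ValueError` matches → `seq.append('J')` → seq = ['Z', 'S', 'J'].
Result: ['Z', 'S', 'J']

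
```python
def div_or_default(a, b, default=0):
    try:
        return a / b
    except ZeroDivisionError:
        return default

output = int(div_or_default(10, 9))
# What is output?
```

Step-by-step execution trace:
1. `div_or_default(10, 9)` enters try: `return 10 / 9` → returns 1.1111111111111112. No exception raised.
2. `except ZeroDivisionError` is skipped.
3. `int(1.1111111111111112)` → 1 → output = 1.
Result: 1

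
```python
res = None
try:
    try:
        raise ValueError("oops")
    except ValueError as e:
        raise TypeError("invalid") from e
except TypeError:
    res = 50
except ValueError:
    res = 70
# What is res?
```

Step-by-step execution trace:
1. Inner try raises ValueError; inner `except ValueError as e` catches it.
2. `raise TypeError(...) from e` raises TypeError (ValueError is attached as __cause__, but only TypeError is active).
3. Outer `except TypeError` matches → res = 50.
4. `except ValueError` is not reached.
Result: 50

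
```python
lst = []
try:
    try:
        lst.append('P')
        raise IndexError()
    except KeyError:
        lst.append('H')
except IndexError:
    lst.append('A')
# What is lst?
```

Step-by-step execution trace:
1. Inner try: `lst.append('P')` → lst = ['P'].
2. `raise IndexError()` raises IndexError.
3. Inner `except KeyError` does not match IndexError; exception propagates to outer try.
4. Outer `except IndexError` matches → `lst.append('A')` → lst = ['P', 'A'].
Result: ['P', 'A']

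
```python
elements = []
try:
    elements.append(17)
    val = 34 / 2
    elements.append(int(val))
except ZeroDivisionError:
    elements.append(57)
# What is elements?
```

Step-by-step execution trace:
1. try: `elements.append(17)` → elements = [17].
2. `val = 34 / 2` → val = 17.0. No exception raised.
3. `elements.append(int(val))` → elements = [17, 17].
4. `except ZeroDivisionError` is skipped (no exception was raised).
Result: [17, 17]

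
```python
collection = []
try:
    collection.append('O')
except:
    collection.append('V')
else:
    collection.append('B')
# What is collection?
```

Step-by-step execution trace:
1. try: `collection.append('O')` → collection = ['O']. No exception raised.
2. `except` is skipped.
3. `else` runs (try completed without exception): `collection.append('B')` → collection = ['O', 'B'].
Result: ['O', 'B']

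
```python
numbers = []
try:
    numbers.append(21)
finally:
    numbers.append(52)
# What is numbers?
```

Step-by-step execution trace:
1. try: `numbers.append(21)` → numbers = [21].
2. The try body completes without raising.
3. finally always runs: `numbers.append(52)` → numbers = [21, 52].
Result: [21, 52]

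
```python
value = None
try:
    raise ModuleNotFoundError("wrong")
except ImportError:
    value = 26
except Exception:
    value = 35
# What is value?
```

Step-by-step execution trace:
1. `raise ModuleNotFoundError(...)` raises ModuleNotFoundError.
2. `except ImportError` matches (ModuleNotFoundError is a subclass of ImportError) → value = 26.
3. `except Exception` is not reached.
Result: 26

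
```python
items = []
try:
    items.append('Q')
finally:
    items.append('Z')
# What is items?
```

Step-by-step execution trace:
1. try: `items.append('Q')` → items = ['Q'].
2. The try body completes without raising.
3. finally always runs: `items.append('Z')` → items = ['Q', 'Z'].
Result: ['Q', 'Z']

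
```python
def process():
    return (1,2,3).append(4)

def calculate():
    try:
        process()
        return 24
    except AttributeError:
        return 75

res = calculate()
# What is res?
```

Step-by-step execution trace:
1. `calculate()` calls `process()`.
2. `process()` evaluates `(1,2,3).append(4)`, which raises AttributeError; it propagates to the caller.
3. `return 24` is not reached.
4. `except AttributeError` in calculate matches → returns 75.
5. res = 75.
Result: 75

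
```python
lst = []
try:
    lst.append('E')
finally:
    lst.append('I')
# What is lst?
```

Step-by-step execution trace:
1. try: `lst.append('E')` → lst = ['E'].
2. The try body completes without raising.
3. finally always runs: `lst.append('I')` → lst = ['E', 'I'].
Result: ['E', 'I']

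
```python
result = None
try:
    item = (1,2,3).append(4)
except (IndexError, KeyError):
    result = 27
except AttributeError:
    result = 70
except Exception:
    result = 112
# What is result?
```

Step-by-step execution trace:
1. `item = (1,2,3).append(4)` raises AttributeError.
2. `except (IndexError, KeyError)` does not match AttributeError; skipped.
3. `except AttributeError` matches (exact type match) → result = 70.
4. `except Exception` is not reached.
Result: 70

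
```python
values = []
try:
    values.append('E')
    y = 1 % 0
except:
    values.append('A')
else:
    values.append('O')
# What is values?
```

Step-by-step execution trace:
1. try: `values.append('E')` → values = ['E'].
2. `y = 1 % 0` raises ZeroDivisionError.
3. bare `except` matches → `values.append('A')` → values = ['E', 'A'].
4. `else` is skipped (an exception was raised).
Result: ['E', 'A']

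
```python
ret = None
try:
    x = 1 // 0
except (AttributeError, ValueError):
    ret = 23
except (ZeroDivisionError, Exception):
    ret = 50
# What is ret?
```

Step-by-step execution trace:
1. `x = 1 // 0` raises ZeroDivisionError.
2. `except (AttributeError, ValueError)` does not match ZeroDivisionError; skipped.
3. `except (ZeroDivisionError, Exception)` matches (ZeroDivisionError is in the tuple) → ret = 50.
Result: 50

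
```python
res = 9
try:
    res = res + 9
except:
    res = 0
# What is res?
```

Step-by-step execution trace:
1. res starts at 9.
2. try: `res = res + 9` → res = 18. No exception raised.
3. `except` is skipped.
Result: 18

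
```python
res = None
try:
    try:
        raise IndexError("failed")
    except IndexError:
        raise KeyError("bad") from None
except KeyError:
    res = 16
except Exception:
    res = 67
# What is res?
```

Step-by-step execution trace:
1. Inner try raises IndexError; inner `except IndexError` catches it.
2. `raise KeyError(...) from None` raises KeyError (from None suppresses __context__, but the active exception is still KeyError).
3. Outer `except KeyError` matches → res = 16.
4. `except Exception` is not reached.
Result: 16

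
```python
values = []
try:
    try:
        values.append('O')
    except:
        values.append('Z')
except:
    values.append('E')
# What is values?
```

Step-by-step execution trace:
1. Inner try: `values.append('O')` → values = ['O']. No exception raised.
2. Inner `except` is skipped.
3. Inner try completes normally; outer `except` is skipped.
Result: ['O']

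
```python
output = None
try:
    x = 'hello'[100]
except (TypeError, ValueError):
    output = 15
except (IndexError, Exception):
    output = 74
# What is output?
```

Step-by-step execution trace:
1. `x = 'hello'[100]` raises IndexError.
2. `except (TypeError, ValueError)` does not match IndexError; skipped.
3. `except (IndexError, Exception)` matches (IndexError is in the tuple) → output = 74.
Result: 74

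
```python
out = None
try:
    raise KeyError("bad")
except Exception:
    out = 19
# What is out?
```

Step-by-step execution trace:
1. `raise KeyError(...)` raises KeyError.
2. `except Exception` matches (KeyError is a subclass of Exception) → out = 19.
Result: 19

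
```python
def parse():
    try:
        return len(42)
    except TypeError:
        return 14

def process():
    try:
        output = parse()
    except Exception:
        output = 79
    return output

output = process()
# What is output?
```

Step-by-step execution trace:
1. `process()` calls `parse()`.
2. In parse: `len(42)` raises TypeError; `except TypeError` catches it → returns 14.
3. In process: `output = parse()` → output = 14. No exception reaches process.
4. `except Exception` is skipped; process returns 14.
5. output = 14.
Result: 14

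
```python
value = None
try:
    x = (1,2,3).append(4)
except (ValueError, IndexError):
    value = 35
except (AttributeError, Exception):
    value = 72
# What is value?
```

Step-by-step execution trace:
1. `x = (1,2,3).append(4)` raises AttributeError.
2. `except (ValueError, IndexError)` does not match AttributeError; skipped.
3. `except (AttributeError, Exception)` matches (AttributeError is in the tuple) → value = 72.
Result: 72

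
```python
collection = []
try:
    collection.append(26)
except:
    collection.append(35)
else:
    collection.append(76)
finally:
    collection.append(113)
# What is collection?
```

Step-by-step execution trace:
1. try: `collection.append(26)` → collection = [26]. No exception raised.
2. `except` is skipped.
3. `else` runs: `collection.append(76)` → collection = [26, 76].
4. `finally` always runs: `collection.append(113)` → collection = [26, 76, 113].
Result: [26, 76, 113]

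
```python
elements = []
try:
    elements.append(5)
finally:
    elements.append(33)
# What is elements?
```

Step-by-step execution trace:
1. try: `elements.append(5)` → elements = [5].
2. The try body completes without raising.
3. finally always runs: `elements.append(33)` → elements = [5, 33].
Result: [5, 33]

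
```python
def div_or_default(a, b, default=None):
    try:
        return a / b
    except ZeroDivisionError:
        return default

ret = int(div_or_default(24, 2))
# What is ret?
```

Step-by-step execution trace:
1. `div_or_default(24, 2)` enters try: `return 24 / 2` → returns 12.0. No exception raised.
2. `except ZeroDivisionError` is skipped.
3. `int(12.0)` → 12 → ret = 12.
Result: 12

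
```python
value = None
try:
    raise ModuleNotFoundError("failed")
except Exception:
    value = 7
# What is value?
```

Step-by-step execution trace:
1. `raise ModuleNotFoundError(...)` raises ModuleNotFoundError.
2. `except Exception` matches (ModuleNotFoundError is a subclass of Exception) → value = 7.
Result: 7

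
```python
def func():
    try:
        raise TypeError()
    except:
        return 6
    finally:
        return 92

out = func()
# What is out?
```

Step-by-step execution trace:
1. `func()` enters try: `raise TypeError()` raises TypeError.
2. bare `except` matches → `return 6` sets pending return value 6.
3. Before returning, `finally: return 92` runs and overrides the pending return.
4. func() returns 92 → out = 92.
Result: 92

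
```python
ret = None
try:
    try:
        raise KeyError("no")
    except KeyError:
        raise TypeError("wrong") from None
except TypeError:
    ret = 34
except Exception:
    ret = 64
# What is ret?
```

Step-by-step execution trace:
1. Inner try raises KeyError; inner `except KeyError` catches it.
2. `raise TypeError(...) from None` raises TypeError (from None suppresses __context__, but the active exception is still TypeError).
3. Outer `except TypeError` matches → ret = 34.
4. `except Exception` is not reached.
Result: 34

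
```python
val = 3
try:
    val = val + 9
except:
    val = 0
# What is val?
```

Step-by-step execution trace:
1. val starts at 3.
2. try: `val = val + 9` → val = 12. No exception raised.
3. `except` is skipped.
Result: 12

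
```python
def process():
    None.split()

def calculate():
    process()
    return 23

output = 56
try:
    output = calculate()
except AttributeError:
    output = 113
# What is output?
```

Step-by-step execution trace:
1. output starts at 56.
2. try: `calculate()` calls `process()`.
3. `process()` evaluates `None.split()`, which raises AttributeError; it propagates through calculate (uncaught).
4. `return 23` in calculate is not reached; the assignment to output does not complete.
5. `except AttributeError` matches → output = 113.
Result: 113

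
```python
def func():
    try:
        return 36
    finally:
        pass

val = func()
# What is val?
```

Step-by-step execution trace:
1. `func()` enters try: `return 36` sets pending return value 36.
2. Before returning, `finally: pass` runs (no effect).
3. func() returns 36 → val = 36.
Result: 36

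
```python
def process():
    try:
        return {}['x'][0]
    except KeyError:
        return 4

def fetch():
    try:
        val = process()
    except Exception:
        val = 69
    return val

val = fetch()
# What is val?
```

Step-by-step execution trace:
1. `fetch()` calls `process()`.
2. In process: `{}['x'][0]` raises KeyError; `except KeyError` catches it → returns 4.
3. In fetch: `val = process()` → val = 4. No exception reaches fetch.
4. `except Exception` is skipped; fetch returns 4.
5. val = 4.
Result: 4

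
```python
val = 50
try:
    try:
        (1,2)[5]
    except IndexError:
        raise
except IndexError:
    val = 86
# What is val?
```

Step-by-step execution trace:
1. Inner try: `(1,2)[5]` raises IndexError.
2. Inner `except IndexError` matches; bare `raise` re-raises the same IndexError.
3. Outer `except IndexError` matches → val = 86.
Result: 86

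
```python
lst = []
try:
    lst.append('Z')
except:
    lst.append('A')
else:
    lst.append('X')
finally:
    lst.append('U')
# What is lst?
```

Step-by-step execution trace:
1. try: `lst.append('Z')` → lst = ['Z']. No exception raised.
2. `except` is skipped.
3. `else` runs: `lst.append('X')` → lst = ['Z', 'X'].
4. `finally` always runs: `lst.append('U')` → lst = ['Z', 'X', 'U'].
Result: ['Z', 'X', 'U']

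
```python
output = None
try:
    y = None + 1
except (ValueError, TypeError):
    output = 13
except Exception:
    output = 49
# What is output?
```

Step-by-step execution trace:
1. `y = None + 1` raises TypeError.
2. `except (ValueError, TypeError)` matches (TypeError is in the tuple) → output = 13.
3. `except Exception` is not reached.
Result: 13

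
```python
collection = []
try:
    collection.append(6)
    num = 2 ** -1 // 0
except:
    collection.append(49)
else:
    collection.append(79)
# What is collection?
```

Step-by-step execution trace:
1. try: `collection.append(6)` → collection = [6].
2. `num = 2 ** -1 // 0` raises ZeroDivisionError.
3. bare `except` matches → `collection.append(49)` → collection = [6, 49].
4. `else` is skipped (an exception was raised).
Result: [6, 49]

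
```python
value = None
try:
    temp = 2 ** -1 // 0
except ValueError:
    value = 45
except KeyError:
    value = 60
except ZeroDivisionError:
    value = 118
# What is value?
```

Step-by-step execution trace:
1. `temp = 2 ** -1 // 0` raises ZeroDivisionError.
2. `except ValueError` does not match ZeroDivisionError; skipped.
3. `except KeyError` does not match ZeroDivisionError; skipped.
4. `except ZeroDivisionError` matches → value = 118.
Result: 118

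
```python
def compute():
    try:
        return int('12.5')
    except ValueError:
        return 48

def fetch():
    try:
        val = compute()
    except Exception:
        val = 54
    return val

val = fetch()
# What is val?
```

Step-by-step execution trace:
1. `fetch()` calls `compute()`.
2. In compute: `int('12.5')` raises ValueError; `except ValueError` catches it → returns 48.
3. In fetch: `val = compute()` → val = 48. No exception reaches fetch.
4. `except Exception` is skipped; fetch returns 48.
5. val = 48.
Result: 48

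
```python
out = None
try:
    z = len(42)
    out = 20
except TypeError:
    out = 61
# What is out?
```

Step-by-step execution trace:
1. `z = len(42)` raises TypeError.
2. `out = 20` is not reached.
3. `except TypeError` matches → out = 61.
Result: 61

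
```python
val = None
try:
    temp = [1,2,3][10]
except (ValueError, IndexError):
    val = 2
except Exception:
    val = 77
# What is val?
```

Step-by-step execution trace:
1. `temp = [1,2,3][10]` raises IndexError.
2. `except (ValueError, IndexError)` matches (IndexError is in the tuple) → val = 2.
3. `except Exception` is not reached.
Result: 2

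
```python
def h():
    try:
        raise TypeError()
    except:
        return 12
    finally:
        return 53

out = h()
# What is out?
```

Step-by-step execution trace:
1. `h()` enters try: `raise TypeError()` raises TypeError.
2. bare `except` matches → `return 12` sets pending return value 12.
3. Before returning, `finally: return 53` runs and overrides the pending return.
4. h() returns 53 → out = 53.
Result: 53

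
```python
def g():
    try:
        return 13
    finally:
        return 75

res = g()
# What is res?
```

Step-by-step execution trace:
1. `g()` enters try: `return 13` sets pending return value 13.
2. Before returning, `finally: return 75` runs and overrides the pending return.
3. g() returns 75 → res = 75.
Result: 75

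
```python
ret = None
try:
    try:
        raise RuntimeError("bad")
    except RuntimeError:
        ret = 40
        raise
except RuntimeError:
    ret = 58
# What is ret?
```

Step-by-step execution trace:
1. Inner try: `raise RuntimeError("bad")` raises RuntimeError.
2. Inner `except RuntimeError` matches → ret = 40.
3. bare `raise` re-raises the same RuntimeError.
4. Outer `except RuntimeError` matches → ret = 58.
Result: 58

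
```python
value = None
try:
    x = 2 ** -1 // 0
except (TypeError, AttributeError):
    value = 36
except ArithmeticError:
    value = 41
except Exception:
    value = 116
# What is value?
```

Step-by-step execution trace:
1. `x = 2 ** -1 // 0` raises ZeroDivisionError.
2. `except (TypeError, AttributeError)` does not match ZeroDivisionError; skipped.
3. `except ArithmeticError` matches (ZeroDivisionError is a subclass of ArithmeticError) → value = 41.
4. `except Exception` is not reached.
Result: 41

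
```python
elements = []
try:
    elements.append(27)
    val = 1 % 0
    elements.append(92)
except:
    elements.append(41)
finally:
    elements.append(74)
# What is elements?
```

Step-by-step execution trace:
1. try: `elements.append(27)` → elements = [27].
2. `val = 1 % 0` raises ZeroDivisionError; `elements.append(92)` is not reached.
3. bare `except` matches → `elements.append(41)` → elements = [27, 41].
4. finally always runs: `elements.append(74)` → elements = [27, 41, 74].
Result: [27, 41, 74]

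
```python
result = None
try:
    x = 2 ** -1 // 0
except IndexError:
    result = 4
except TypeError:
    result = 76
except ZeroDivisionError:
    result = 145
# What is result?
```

Step-by-step execution trace:
1. `x = 2 ** -1 // 0` raises ZeroDivisionError.
2. `except IndexError` does not match ZeroDivisionError; skipped.
3. `except TypeError` does not match ZeroDivisionError; skipped.
4. `except ZeroDivisionError` matches → result = 145.
Result: 145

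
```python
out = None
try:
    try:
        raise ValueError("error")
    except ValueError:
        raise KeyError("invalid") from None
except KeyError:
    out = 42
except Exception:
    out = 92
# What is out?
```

Step-by-step execution trace:
1. Inner try raises ValueError; inner `except ValueError` catches it.
2. `raise KeyError(...) from None` raises KeyError (from None suppresses __context__, but the active exception is still KeyError).
3. Outer `except KeyError` matches → out = 42.
4. `except Exception` is not reached.
Result: 42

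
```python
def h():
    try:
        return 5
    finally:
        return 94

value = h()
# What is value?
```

Step-by-step execution trace:
1. `h()` enters try: `return 5` sets pending return value 5.
2. Before returning, `finally: return 94` runs and overrides the pending return.
3. h() returns 94 → value = 94.
Result: 94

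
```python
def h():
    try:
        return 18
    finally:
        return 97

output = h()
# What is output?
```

Step-by-step execution trace:
1. `h()` enters try: `return 18` sets pending return value 18.
2. Before returning, `finally: return 97` runs and overrides the pending return.
3. h() returns 97 → output = 97.
Result: 97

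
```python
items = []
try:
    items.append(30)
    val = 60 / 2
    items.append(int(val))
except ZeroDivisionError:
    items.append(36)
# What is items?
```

Step-by-step execution trace:
1. try: `items.append(30)` → items = [30].
2. `val = 60 / 2` → val = 30.0. No exception raised.
3. `items.append(int(val))` → items = [30, 30].
4. `except ZeroDivisionError` is skipped (no exception was raised).
Result: [30, 30]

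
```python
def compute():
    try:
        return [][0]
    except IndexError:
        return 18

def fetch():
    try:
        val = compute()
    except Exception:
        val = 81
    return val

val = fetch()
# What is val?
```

Step-by-step execution trace:
1. `fetch()` calls `compute()`.
2. In compute: `[][0]` raises IndexError; `except IndexError` catches it → returns 18.
3. In fetch: `val = compute()` → val = 18. No exception reaches fetch.
4. `except Exception` is skipped; fetch returns 18.
5. val = 18.
Result: 18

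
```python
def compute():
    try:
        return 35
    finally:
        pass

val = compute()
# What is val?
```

Step-by-step execution trace:
1. `compute()` enters try: `return 35` sets pending return value 35.
2. Before returning, `finally: pass` runs (no effect).
3. compute() returns 35 → val = 35.
Result: 35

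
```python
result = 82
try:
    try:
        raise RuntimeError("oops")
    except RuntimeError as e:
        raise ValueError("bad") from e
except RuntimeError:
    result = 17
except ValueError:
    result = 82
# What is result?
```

Step-by-step execution trace:
1. Inner try raises RuntimeError; inner `except RuntimeError as e` catches it.
2. `raise ValueError(...) from e` raises ValueError (RuntimeError is attached as __cause__, but only ValueError is active).
3. Outer `except RuntimeError` does not match ValueError; skipped.
4. Outer `except ValueError` matches → result = 82.
Result: 82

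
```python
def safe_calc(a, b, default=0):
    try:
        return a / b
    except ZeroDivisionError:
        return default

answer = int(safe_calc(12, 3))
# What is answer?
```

Step-by-step execution trace:
1. `safe_calc(12, 3)` enters try: `return 12 / 3` → returns 4.0. No exception raised.
2. `except ZeroDivisionError` is skipped.
3. `int(4.0)` → 4 → answer = 4.
Result: 4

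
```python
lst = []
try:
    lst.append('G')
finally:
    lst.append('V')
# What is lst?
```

Step-by-step execution trace:
1. try: `lst.append('G')` → lst = ['G'].
2. The try body completes without raising.
3. finally always runs: `lst.append('V')` → lst = ['G', 'V'].
Result: ['G', 'V']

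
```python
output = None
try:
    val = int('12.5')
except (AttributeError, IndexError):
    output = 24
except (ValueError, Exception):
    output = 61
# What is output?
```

Step-by-step execution trace:
1. `val = int('12.5')` raises ValueError.
2. `except (AttributeError, IndexError)` does not match ValueError; skipped.
3. `except (ValueError, Exception)` matches (ValueError is in the tuple) → output = 61.
Result: 61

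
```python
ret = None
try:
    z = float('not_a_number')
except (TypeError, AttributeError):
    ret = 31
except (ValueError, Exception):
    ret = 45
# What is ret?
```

Step-by-step execution trace:
1. `z = float('not_a_number')` raises ValueError.
2. `except (TypeError, AttributeError)` does not match ValueError; skipped.
3. `except (ValueError, Exception)` matches (ValueError is in the tuple) → ret = 45.
Result: 45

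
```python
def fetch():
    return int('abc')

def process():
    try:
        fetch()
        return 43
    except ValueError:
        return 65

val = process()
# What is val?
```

Step-by-step execution trace:
1. `process()` calls `fetch()`.
2. `fetch()` evaluates `int('abc')`, which raises ValueError; it propagates to the caller.
3. `return 43` is not reached.
4. `except ValueError` in process matches → returns 65.
5. val = 65.
Result: 65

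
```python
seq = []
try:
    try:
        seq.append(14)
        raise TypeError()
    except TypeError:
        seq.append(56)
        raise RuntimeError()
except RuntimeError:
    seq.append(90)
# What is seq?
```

Step-by-step execution trace:
1. Inner try: `seq.append(14)` → seq = [14].
2. `raise TypeError()` raises TypeError.
3. Inner `except TypeError` matches → `seq.append(56)` → seq = [14, 56].
4. `raise RuntimeError()` raises RuntimeError; propagates to outer try.
5. Outer `except RuntimeError` matches → `seq.append(90)` → seq = [14, 56, 90].
Result: [14, 56, 90]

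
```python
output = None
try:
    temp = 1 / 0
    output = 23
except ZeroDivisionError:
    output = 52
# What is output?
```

Step-by-step execution trace:
1. `temp = 1 / 0` raises ZeroDivisionError.
2. `output = 23` is not reached.
3. `except ZeroDivisionError` matches → output = 52.
Result: 52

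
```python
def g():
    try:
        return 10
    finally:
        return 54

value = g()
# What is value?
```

Step-by-step execution trace:
1. `g()` enters try: `return 10` sets pending return value 10.
2. Before returning, `finally: return 54` runs and overrides the pending return.
3. g() returns 54 → value = 54.
Result: 54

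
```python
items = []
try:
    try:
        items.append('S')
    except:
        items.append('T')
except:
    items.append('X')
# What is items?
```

Step-by-step execution trace:
1. Inner try: `items.append('S')` → items = ['S']. No exception raised.
2. Inner `except` is skipped.
3. Inner try completes normally; outer `except` is skipped.
Result: ['S']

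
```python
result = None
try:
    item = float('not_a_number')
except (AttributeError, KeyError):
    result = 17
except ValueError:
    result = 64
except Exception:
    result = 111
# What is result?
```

Step-by-step execution trace:
1. `item = float('not_a_number')` raises ValueError.
2. `except (AttributeError, KeyError)` does not match ValueError; skipped.
3. `except ValueError` matches (exact type match) → result = 64.
4. `except Exception` is not reached.
Result: 64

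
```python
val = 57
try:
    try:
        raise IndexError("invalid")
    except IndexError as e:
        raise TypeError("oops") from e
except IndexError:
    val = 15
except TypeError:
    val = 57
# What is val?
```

Step-by-step execution trace:
1. Inner try raises IndexError; inner `except IndexError as e` catches it.
2. `raise TypeError(...) from e` raises TypeError (IndexError is attached as __cause__, but only TypeError is active).
3. Outer `except IndexError` does not match TypeError; skipped.
4. Outer `except TypeError` matches → val = 57.
Result: 57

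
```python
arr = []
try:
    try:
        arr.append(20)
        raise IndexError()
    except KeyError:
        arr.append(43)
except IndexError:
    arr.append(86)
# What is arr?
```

Step-by-step execution trace:
1. Inner try: `arr.append(20)` → arr = [20].
2. `raise IndexError()` raises IndexError.
3. Inner `except KeyError` does not match IndexError; exception propagates to outer try.
4. Outer `except IndexError` matches → `arr.append(86)` → arr = [20, 86].
Result: [20, 86]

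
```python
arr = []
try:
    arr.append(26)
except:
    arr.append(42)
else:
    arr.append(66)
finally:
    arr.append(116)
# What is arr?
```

Step-by-step execution trace:
1. try: `arr.append(26)` → arr = [26]. No exception raised.
2. `except` is skipped.
3. `else` runs: `arr.append(66)` → arr = [26, 66].
4. `finally` always runs: `arr.append(116)` → arr = [26, 66, 116].
Result: [26, 66, 116]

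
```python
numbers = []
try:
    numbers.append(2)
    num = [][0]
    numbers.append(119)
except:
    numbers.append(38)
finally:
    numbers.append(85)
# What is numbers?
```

Step-by-step execution trace:
1. try: `numbers.append(2)` → numbers = [2].
2. `num = [][0]` raises IndexError; `numbers.append(119)` is not reached.
3. bare `except` matches → `numbers.append(38)` → numbers = [2, 38].
4. finally always runs: `numbers.append(85)` → numbers = [2, 38, 85].
Result: [2, 38, 85]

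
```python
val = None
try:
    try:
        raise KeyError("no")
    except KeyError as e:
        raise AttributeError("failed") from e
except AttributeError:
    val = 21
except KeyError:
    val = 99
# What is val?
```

Step-by-step execution trace:
1. Inner try raises KeyError; inner `except KeyError as e` catches it.
2. `raise AttributeError(...) from e` raises AttributeError (KeyError is attached as __cause__, but only AttributeError is active).
3. Outer `except AttributeError` matches → val = 21.
4. `except KeyError` is not reached.
Result: 21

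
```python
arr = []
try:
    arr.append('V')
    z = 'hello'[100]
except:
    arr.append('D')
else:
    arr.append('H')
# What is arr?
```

Step-by-step execution trace:
1. try: `arr.append('V')` → arr = ['V'].
2. `z = 'hello'[100]` raises IndexError.
3. bare `except` matches → `arr.append('D')` → arr = ['V', 'D'].
4. `else` is skipped (an exception was raised).
Result: ['V', 'D']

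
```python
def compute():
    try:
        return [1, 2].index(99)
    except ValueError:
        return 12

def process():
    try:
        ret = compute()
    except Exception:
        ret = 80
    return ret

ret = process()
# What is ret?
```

Step-by-step execution trace:
1. `process()` calls `compute()`.
2. In compute: `[1, 2].index(99)` raises ValueError; `except ValueError` catches it → returns 12.
3. In process: `ret = compute()` → ret = 12. No exception reaches process.
4. `except Exception` is skipped; process returns 12.
5. ret = 12.
Result: 12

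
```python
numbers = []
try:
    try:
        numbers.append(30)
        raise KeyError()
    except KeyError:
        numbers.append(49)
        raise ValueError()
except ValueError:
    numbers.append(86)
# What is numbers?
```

Step-by-step execution trace:
1. Inner try: `numbers.append(30)` → numbers = [30].
2. `raise KeyError()` raises KeyError.
3. Inner `except KeyError` matches → `numbers.append(49)` → numbers = [30, 49].
4. `raise ValueError()` raises ValueError; propagates to outer try.
5. Outer `except ValueError` matches → `numbers.append(86)` → numbers = [30, 49, 86].
Result: [30, 49, 86]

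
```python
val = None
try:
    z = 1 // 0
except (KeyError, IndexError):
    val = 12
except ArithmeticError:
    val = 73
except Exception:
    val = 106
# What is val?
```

Step-by-step execution trace:
1. `z = 1 // 0` raises ZeroDivisionError.
2. `except (KeyError, IndexError)` does not match ZeroDivisionError; skipped.
3. `except ArithmeticError` matches (ZeroDivisionError is a subclass of ArithmeticError) → val = 73.
4. `except Exception` is not reached.
Result: 73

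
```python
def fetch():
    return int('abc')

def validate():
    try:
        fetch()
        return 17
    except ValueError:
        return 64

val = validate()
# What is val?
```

Step-by-step execution trace:
1. `validate()` calls `fetch()`.
2. `fetch()` evaluates `int('abc')`, which raises ValueError; it propagates to the caller.
3. `return 17` is not reached.
4. `except ValueError` in validate matches → returns 64.
5. val = 64.
Result: 64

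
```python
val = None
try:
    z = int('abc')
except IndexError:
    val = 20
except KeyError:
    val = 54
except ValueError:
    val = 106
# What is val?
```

Step-by-step execution trace:
1. `z = int('abc')` raises ValueError.
2. `except IndexError` does not match ValueError; skipped.
3. `except KeyError` does not match ValueError; skipped.
4. `except ValueError` matches → val = 106.
Result: 106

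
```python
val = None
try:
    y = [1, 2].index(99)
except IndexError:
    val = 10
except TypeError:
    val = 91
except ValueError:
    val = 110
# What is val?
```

Step-by-step execution trace:
1. `y = [1, 2].index(99)` raises ValueError.
2. `except IndexError` does not match ValueError; skipped.
3. `except TypeError` does not match ValueError; skipped.
4. `except ValueError` matches → val = 110.
Result: 110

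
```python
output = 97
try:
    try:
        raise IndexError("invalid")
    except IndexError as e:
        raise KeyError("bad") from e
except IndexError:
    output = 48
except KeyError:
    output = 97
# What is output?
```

Step-by-step execution trace:
1. Inner try raises IndexError; inner `except IndexError as e` catches it.
2. `raise KeyError(...) from e` raises KeyError (IndexError is attached as __cause__, but only KeyError is active).
3. Outer `except IndexError` does not match KeyError; skipped.
4. Outer `except KeyError` matches → output = 97.
Result: 97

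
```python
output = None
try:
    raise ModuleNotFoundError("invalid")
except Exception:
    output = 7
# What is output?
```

Step-by-step execution trace:
1. `raise ModuleNotFoundError(...)` raises ModuleNotFoundError.
2. `except Exception` matches (ModuleNotFoundError is a subclass of Exception) → output = 7.
Result: 7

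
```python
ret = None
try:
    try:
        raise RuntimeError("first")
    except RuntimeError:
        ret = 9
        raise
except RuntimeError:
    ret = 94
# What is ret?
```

Step-by-step execution trace:
1. Inner try: `raise RuntimeError("first")` raises RuntimeError.
2. Inner `except RuntimeError` matches → ret = 9.
3. bare `raise` re-raises the same RuntimeError.
4. Outer `except RuntimeError` matches → ret = 94.
Result: 94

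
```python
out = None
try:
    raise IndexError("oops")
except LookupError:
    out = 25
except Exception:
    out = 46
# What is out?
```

Step-by-step execution trace:
1. `raise IndexError(...)` raises IndexError.
2. `except LookupError` matches (IndexError is a subclass of LookupError) → out = 25.
3. `except Exception` is not reached.
Result: 25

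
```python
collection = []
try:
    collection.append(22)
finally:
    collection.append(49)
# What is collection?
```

Step-by-step execution trace:
1. try: `collection.append(22)` → collection = [22].
2. The try body completes without raising.
3. finally always runs: `collection.append(49)` → collection = [22, 49].
Result: [22, 49]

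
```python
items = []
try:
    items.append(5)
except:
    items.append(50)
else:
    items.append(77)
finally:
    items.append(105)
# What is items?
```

Step-by-step execution trace:
1. try: `items.append(5)` → items = [5]. No exception raised.
2. `except` is skipped.
3. `else` runs: `items.append(77)` → items = [5, 77].
4. `finally` always runs: `items.append(105)` → items = [5, 77, 105].
Result: [5, 77, 105]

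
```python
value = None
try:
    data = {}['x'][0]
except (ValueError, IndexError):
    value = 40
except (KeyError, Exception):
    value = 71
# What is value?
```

Step-by-step execution trace:
1. `data = {}['x'][0]` raises KeyError.
2. `except (ValueError, IndexError)` does not match KeyError; skipped.
3. `except (KeyError, Exception)` matches (KeyError is in the tuple) → value = 71.
Result: 71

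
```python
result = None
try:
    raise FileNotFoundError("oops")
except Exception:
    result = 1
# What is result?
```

Step-by-step execution trace:
1. `raise FileNotFoundError(...)` raises FileNotFoundError.
2. `except Exception` matches (FileNotFoundError is a subclass of Exception) → result = 1.
Result: 1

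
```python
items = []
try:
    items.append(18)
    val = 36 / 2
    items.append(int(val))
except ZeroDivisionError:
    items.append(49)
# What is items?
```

Step-by-step execution trace:
1. try: `items.append(18)` → items = [18].
2. `val = 36 / 2` → val = 18.0. No exception raised.
3. `items.append(int(val))` → items = [18, 18].
4. `except ZeroDivisionError` is skipped (no exception was raised).
Result: [18, 18]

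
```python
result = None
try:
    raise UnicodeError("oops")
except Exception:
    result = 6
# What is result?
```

Step-by-step execution trace:
1. `raise UnicodeError(...)` raises UnicodeError.
2. `except Exception` matches (UnicodeError is a subclass of Exception) → result = 6.
Result: 6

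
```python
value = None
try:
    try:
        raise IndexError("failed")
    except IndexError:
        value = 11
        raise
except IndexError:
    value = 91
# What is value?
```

Step-by-step execution trace:
1. Inner try: `raise IndexError("failed")` raises IndexError.
2. Inner `except IndexError` matches → value = 11.
3. bare `raise` re-raises the same IndexError.
4. Outer `except IndexError` matches → value = 91.
Result: 91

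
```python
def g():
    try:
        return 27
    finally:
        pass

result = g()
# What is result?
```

Step-by-step execution trace:
1. `g()` enters try: `return 27` sets pending return value 27.
2. Before returning, `finally: pass` runs (no effect).
3. g() returns 27 → result = 27.
Result: 27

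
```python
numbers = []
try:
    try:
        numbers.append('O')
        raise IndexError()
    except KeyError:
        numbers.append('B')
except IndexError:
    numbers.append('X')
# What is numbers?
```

Step-by-step execution trace:
1. Inner try: `numbers.append('O')` → numbers = ['O'].
2. `raise IndexError()` raises IndexError.
3. Inner `except KeyError` does not match IndexError; exception propagates to outer try.
4. Outer `except IndexError` matches → `numbers.append('X')` → numbers = ['O', 'X'].
Result: ['O', 'X']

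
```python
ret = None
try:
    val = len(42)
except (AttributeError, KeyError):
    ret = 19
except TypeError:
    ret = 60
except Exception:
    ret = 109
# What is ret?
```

Step-by-step execution trace:
1. `val = len(42)` raises TypeError.
2. `except (AttributeError, KeyError)` does not match TypeError; skipped.
3. `except TypeError` matches (exact type match) → ret = 60.
4. `except Exception` is not reached.
Result: 60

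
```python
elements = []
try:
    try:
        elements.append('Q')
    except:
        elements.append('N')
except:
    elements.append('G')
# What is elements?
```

Step-by-step execution trace:
1. Inner try: `elements.append('Q')` → elements = ['Q']. No exception raised.
2. Inner `except` is skipped.
3. Inner try completes normally; outer `except` is skipped.
Result: ['Q']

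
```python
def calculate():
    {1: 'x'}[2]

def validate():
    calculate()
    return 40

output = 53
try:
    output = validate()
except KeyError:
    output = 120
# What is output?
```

Step-by-step execution trace:
1. output starts at 53.
2. try: `validate()` calls `calculate()`.
3. `calculate()` evaluates `{1: 'x'}[2]`, which raises KeyError; it propagates through validate (uncaught).
4. `return 40` in validate is not reached; the assignment to output does not complete.
5. `except KeyError` matches → output = 120.
Result: 120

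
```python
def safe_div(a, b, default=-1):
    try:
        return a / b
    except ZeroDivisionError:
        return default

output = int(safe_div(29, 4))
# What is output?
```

Step-by-step execution trace:
1. `safe_div(29, 4)` enters try: `return 29 / 4` → returns 7.25. No exception raised.
2. `except ZeroDivisionError` is skipped.
3. `int(7.25)` → 7 → output = 7.
Result: 7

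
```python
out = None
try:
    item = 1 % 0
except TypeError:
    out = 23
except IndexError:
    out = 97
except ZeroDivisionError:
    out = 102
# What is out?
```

Step-by-step execution trace:
1. `item = 1 % 0` raises ZeroDivisionError.
2. `except TypeError` does not match ZeroDivisionError; skipped.
3. `except IndexError` does not match ZeroDivisionError; skipped.
4. `except ZeroDivisionError` matches → out = 102.
Result: 102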